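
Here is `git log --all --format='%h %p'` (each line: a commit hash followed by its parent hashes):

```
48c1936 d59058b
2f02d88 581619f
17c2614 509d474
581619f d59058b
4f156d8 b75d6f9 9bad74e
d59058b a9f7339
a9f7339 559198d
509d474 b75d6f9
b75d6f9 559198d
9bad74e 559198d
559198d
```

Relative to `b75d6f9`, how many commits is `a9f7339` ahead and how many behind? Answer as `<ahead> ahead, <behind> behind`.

1 ahead, 1 behind

Reachable from a9f7339: {559198d, a9f7339}.
Reachable from b75d6f9: {559198d, b75d6f9}.
Only in a9f7339's history (ahead): {a9f7339} — 1.
Only in b75d6f9's history (behind): {b75d6f9} — 1.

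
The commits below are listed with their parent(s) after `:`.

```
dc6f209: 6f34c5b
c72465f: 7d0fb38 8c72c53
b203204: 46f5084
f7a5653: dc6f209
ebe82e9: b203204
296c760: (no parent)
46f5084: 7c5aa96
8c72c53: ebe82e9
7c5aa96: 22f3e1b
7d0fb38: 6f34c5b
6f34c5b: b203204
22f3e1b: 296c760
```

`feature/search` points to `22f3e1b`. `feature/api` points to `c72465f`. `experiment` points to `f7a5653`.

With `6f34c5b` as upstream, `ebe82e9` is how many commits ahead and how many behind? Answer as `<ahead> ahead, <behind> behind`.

Reachable from ebe82e9: {22f3e1b, 296c760, 46f5084, 7c5aa96, b203204, ebe82e9}.
Reachable from 6f34c5b: {22f3e1b, 296c760, 46f5084, 6f34c5b, 7c5aa96, b203204}.
Only in ebe82e9's history (ahead): {ebe82e9} — 1.
Only in 6f34c5b's history (behind): {6f34c5b} — 1.

1 ahead, 1 behind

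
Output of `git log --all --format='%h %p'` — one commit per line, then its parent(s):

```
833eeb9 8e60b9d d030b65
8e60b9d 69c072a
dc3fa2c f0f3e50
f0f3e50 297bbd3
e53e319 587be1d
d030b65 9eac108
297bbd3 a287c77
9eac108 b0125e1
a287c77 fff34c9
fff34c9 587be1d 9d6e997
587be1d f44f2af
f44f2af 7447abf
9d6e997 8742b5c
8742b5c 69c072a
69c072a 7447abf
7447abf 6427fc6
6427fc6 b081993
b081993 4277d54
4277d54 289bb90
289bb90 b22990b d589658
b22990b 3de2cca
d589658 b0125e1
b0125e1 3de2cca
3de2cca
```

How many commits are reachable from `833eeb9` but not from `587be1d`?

Reachable from 833eeb9: {289bb90, 3de2cca, 4277d54, 6427fc6, 69c072a, 7447abf, 833eeb9, 8e60b9d, 9eac108, b0125e1, b081993, b22990b, d030b65, d589658}.
Reachable from 587be1d: {289bb90, 3de2cca, 4277d54, 587be1d, 6427fc6, 7447abf, b0125e1, b081993, b22990b, d589658, f44f2af}.
In 833eeb9's history but not 587be1d's: {69c072a, 833eeb9, 8e60b9d, 9eac108, d030b65} — 5 commits.

5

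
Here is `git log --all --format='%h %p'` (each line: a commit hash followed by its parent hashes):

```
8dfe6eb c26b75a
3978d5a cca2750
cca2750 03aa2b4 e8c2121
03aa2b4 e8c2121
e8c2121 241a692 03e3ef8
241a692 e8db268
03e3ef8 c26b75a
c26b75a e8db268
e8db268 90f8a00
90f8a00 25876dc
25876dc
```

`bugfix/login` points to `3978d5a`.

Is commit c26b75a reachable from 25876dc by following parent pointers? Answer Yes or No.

Ancestors of 25876dc: {25876dc}.
c26b75a is not in that set, so it is not an ancestor of 25876dc.

No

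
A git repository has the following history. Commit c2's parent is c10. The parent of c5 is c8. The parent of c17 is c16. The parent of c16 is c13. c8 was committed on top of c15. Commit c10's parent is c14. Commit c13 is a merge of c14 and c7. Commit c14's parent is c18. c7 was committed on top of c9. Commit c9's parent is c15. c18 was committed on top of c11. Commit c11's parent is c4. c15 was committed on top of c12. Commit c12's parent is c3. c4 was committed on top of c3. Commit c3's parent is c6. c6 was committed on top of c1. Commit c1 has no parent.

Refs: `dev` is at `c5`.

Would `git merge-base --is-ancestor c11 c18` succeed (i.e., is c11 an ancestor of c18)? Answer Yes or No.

Yes

Ancestors of c18 (commits reachable by following parents): {c1, c11, c18, c3, c4, c6}.
c11 is in that set, so it is an ancestor of c18.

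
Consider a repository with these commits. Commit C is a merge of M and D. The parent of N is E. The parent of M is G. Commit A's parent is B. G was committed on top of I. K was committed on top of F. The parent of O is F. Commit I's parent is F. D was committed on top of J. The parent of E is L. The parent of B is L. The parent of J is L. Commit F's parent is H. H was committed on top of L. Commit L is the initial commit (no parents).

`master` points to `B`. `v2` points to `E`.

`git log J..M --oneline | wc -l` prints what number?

Reachable from M: {F, G, H, I, L, M}.
Reachable from J: {J, L}.
In M's history but not J's: {F, G, H, I, M} — 5 commits.

5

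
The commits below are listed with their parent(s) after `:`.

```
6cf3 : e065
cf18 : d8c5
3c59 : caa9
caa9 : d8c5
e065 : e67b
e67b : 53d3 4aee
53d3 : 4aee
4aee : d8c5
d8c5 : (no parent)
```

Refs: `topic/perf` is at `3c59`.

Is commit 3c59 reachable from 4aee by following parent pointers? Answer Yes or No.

No

Ancestors of 4aee: {4aee, d8c5}.
3c59 is not in that set, so it is not an ancestor of 4aee.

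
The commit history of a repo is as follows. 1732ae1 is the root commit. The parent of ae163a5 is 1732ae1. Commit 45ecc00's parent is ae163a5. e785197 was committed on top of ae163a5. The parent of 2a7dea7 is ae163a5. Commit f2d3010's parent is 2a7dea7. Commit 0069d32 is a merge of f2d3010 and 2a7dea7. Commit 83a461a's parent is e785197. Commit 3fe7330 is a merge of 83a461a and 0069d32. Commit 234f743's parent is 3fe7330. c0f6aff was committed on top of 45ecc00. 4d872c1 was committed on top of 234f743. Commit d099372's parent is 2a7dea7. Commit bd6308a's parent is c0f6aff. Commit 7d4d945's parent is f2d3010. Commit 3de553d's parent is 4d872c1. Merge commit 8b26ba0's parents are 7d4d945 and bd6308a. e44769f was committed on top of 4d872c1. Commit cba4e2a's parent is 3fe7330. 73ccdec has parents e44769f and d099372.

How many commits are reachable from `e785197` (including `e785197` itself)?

3

Walking parent pointers from e785197: reachable set = {1732ae1, ae163a5, e785197}.
That is 3 commits.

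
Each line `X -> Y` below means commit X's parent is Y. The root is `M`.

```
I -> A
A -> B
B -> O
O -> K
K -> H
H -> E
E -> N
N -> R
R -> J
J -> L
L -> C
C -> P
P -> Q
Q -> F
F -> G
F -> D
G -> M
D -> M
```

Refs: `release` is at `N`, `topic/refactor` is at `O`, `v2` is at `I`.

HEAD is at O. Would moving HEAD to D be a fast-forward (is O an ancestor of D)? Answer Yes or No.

No

A fast-forward from O to D is possible iff O is an ancestor of D.
Ancestors of D: {D, M}.
O is not among them, so fast-forward is not possible.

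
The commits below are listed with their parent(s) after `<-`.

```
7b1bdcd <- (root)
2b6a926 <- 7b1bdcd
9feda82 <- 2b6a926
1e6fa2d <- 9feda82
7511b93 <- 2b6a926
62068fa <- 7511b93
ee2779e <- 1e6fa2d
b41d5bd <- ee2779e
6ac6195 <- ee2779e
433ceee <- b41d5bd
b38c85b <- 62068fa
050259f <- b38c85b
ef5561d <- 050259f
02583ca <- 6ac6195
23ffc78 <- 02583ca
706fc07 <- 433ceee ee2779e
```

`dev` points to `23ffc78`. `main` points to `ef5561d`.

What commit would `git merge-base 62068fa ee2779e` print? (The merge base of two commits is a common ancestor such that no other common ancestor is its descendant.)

Ancestors of 62068fa: {2b6a926, 62068fa, 7511b93, 7b1bdcd}.
Ancestors of ee2779e: {1e6fa2d, 2b6a926, 7b1bdcd, 9feda82, ee2779e}.
Common ancestors: {2b6a926, 7b1bdcd}.
Among these, 2b6a926 is not an ancestor of any other common ancestor — it is the merge base.

2b6a926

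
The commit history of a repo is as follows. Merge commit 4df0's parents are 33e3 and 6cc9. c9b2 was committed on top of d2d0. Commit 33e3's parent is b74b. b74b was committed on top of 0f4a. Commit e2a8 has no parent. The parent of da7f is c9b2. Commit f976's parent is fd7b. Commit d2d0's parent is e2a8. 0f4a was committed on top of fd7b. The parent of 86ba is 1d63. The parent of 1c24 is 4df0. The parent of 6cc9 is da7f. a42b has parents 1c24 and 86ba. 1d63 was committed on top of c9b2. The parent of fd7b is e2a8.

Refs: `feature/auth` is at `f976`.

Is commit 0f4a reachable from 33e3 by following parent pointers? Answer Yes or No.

Ancestors of 33e3 (commits reachable by following parents): {0f4a, 33e3, b74b, e2a8, fd7b}.
0f4a is in that set, so it is an ancestor of 33e3.

Yes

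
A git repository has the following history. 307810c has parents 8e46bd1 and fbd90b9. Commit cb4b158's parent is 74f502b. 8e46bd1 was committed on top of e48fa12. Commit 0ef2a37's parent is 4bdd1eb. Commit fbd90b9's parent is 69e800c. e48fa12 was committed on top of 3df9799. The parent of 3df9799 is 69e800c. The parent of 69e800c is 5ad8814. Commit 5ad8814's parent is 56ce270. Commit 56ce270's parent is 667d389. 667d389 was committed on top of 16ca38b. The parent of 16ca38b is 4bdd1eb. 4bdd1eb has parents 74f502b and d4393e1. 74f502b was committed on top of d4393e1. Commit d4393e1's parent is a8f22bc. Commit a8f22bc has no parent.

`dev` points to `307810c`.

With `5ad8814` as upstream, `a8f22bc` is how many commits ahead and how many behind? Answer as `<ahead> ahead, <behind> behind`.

Reachable from a8f22bc: {a8f22bc}.
Reachable from 5ad8814: {16ca38b, 4bdd1eb, 56ce270, 5ad8814, 667d389, 74f502b, a8f22bc, d4393e1}.
Only in a8f22bc's history (ahead): {} — 0.
Only in 5ad8814's history (behind): {16ca38b, 4bdd1eb, 56ce270, 5ad8814, 667d389, 74f502b, d4393e1} — 7.

0 ahead, 7 behind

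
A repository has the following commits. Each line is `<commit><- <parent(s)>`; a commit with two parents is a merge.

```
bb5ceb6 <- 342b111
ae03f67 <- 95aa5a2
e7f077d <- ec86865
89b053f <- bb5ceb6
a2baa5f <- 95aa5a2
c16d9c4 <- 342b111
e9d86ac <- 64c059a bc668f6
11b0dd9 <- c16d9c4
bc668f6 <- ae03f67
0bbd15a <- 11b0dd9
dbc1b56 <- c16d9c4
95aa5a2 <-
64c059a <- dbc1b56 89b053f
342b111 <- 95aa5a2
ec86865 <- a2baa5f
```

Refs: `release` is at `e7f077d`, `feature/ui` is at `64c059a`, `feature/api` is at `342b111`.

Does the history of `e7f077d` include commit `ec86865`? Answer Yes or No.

Yes

Ancestors of e7f077d (commits reachable by following parents): {95aa5a2, a2baa5f, e7f077d, ec86865}.
ec86865 is in that set, so it is an ancestor of e7f077d.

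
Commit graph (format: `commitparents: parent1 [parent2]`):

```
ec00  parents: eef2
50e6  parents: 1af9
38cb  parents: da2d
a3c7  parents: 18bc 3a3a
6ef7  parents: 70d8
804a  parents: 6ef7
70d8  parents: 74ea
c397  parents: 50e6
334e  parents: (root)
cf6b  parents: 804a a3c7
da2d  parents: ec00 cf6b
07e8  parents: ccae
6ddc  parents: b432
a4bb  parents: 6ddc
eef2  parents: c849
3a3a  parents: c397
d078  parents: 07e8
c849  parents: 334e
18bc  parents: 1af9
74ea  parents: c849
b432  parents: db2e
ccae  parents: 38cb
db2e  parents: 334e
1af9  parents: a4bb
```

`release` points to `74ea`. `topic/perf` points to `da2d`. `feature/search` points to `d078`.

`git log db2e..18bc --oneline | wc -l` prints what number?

Reachable from 18bc: {18bc, 1af9, 334e, 6ddc, a4bb, b432, db2e}.
Reachable from db2e: {334e, db2e}.
In 18bc's history but not db2e's: {18bc, 1af9, 6ddc, a4bb, b432} — 5 commits.

5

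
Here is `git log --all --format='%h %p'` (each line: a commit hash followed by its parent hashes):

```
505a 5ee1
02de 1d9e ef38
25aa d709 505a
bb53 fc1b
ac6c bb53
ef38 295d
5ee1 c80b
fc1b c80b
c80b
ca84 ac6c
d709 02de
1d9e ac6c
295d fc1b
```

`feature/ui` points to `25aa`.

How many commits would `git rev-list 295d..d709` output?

Reachable from d709: {02de, 1d9e, 295d, ac6c, bb53, c80b, d709, ef38, fc1b}.
Reachable from 295d: {295d, c80b, fc1b}.
In d709's history but not 295d's: {02de, 1d9e, ac6c, bb53, d709, ef38} — 6 commits.

6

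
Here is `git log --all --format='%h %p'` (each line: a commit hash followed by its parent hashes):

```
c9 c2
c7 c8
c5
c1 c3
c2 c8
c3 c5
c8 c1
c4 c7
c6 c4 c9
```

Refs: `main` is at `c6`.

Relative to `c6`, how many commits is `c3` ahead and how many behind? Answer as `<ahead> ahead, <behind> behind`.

Reachable from c3: {c3, c5}.
Reachable from c6: {c1, c2, c3, c4, c5, c6, c7, c8, c9}.
Only in c3's history (ahead): {} — 0.
Only in c6's history (behind): {c1, c2, c4, c6, c7, c8, c9} — 7.

0 ahead, 7 behind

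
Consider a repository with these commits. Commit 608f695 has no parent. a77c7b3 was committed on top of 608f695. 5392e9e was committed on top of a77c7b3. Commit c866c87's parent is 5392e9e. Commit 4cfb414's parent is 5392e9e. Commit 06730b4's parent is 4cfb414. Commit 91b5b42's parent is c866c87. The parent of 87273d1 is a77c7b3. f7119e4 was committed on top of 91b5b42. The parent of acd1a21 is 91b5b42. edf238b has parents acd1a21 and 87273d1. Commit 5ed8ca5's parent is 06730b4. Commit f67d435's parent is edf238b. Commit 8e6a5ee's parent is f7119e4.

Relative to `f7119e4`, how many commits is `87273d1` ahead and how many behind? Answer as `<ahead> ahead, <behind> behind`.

1 ahead, 4 behind

Reachable from 87273d1: {608f695, 87273d1, a77c7b3}.
Reachable from f7119e4: {5392e9e, 608f695, 91b5b42, a77c7b3, c866c87, f7119e4}.
Only in 87273d1's history (ahead): {87273d1} — 1.
Only in f7119e4's history (behind): {5392e9e, 91b5b42, c866c87, f7119e4} — 4.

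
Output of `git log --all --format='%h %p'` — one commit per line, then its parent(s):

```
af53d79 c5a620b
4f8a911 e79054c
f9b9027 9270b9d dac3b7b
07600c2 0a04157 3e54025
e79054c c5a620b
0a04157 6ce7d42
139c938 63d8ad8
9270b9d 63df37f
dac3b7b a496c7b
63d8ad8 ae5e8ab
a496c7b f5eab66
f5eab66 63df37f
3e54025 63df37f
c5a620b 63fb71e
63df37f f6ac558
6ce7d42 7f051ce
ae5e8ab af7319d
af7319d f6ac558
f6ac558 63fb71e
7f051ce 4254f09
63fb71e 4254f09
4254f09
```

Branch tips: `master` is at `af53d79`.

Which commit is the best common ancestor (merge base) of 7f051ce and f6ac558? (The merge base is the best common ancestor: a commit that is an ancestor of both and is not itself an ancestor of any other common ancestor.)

Ancestors of 7f051ce: {4254f09, 7f051ce}.
Ancestors of f6ac558: {4254f09, 63fb71e, f6ac558}.
Common ancestors: {4254f09}.
The only common ancestor is 4254f09, so it is the merge base.

4254f09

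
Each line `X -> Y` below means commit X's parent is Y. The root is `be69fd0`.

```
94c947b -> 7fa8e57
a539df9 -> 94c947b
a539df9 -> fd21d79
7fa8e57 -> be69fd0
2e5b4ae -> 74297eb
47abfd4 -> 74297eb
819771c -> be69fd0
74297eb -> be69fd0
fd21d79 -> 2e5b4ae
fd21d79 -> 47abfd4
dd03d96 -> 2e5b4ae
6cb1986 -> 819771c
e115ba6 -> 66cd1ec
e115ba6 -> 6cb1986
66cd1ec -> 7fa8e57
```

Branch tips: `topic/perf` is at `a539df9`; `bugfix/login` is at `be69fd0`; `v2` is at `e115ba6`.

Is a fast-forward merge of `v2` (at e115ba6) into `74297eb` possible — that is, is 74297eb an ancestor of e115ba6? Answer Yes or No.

A fast-forward from 74297eb to e115ba6 is possible iff 74297eb is an ancestor of e115ba6.
Ancestors of e115ba6: {66cd1ec, 6cb1986, 7fa8e57, 819771c, be69fd0, e115ba6}.
74297eb is not among them, so fast-forward is not possible.

No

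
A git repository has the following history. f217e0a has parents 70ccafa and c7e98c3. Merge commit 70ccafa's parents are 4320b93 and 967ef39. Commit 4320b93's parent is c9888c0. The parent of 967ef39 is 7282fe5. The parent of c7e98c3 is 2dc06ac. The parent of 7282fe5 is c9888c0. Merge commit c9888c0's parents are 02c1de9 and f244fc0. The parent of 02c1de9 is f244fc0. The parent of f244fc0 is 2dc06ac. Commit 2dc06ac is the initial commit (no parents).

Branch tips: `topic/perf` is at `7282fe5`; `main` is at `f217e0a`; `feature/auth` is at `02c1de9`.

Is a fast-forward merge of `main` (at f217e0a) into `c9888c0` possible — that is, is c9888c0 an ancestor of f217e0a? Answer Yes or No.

A fast-forward from c9888c0 to f217e0a is possible iff c9888c0 is an ancestor of f217e0a.
Ancestors of f217e0a: {02c1de9, 2dc06ac, 4320b93, 70ccafa, 7282fe5, 967ef39, c7e98c3, c9888c0, f217e0a, f244fc0}.
c9888c0 is among them, so fast-forward is possible.

Yes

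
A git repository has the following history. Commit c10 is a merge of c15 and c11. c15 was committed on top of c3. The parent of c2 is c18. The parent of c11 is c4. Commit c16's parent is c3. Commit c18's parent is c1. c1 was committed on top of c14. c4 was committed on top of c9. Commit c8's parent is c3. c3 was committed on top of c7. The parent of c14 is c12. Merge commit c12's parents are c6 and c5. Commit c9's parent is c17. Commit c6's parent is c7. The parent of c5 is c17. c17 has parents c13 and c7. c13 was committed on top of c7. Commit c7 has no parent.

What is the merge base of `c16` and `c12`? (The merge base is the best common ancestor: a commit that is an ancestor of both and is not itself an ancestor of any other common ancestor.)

c7

Ancestors of c16: {c16, c3, c7}.
Ancestors of c12: {c12, c13, c17, c5, c6, c7}.
Common ancestors: {c7}.
The only common ancestor is c7, so it is the merge base.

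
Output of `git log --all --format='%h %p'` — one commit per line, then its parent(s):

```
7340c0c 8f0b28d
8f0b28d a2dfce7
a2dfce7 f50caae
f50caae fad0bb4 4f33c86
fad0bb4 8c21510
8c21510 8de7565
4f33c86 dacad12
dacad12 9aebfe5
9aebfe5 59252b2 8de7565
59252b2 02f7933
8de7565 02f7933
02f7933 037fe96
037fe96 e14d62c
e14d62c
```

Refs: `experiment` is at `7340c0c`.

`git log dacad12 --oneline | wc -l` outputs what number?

7

Walking parent pointers from dacad12: reachable set = {02f7933, 037fe96, 59252b2, 8de7565, 9aebfe5, dacad12, e14d62c}.
That is 7 commits.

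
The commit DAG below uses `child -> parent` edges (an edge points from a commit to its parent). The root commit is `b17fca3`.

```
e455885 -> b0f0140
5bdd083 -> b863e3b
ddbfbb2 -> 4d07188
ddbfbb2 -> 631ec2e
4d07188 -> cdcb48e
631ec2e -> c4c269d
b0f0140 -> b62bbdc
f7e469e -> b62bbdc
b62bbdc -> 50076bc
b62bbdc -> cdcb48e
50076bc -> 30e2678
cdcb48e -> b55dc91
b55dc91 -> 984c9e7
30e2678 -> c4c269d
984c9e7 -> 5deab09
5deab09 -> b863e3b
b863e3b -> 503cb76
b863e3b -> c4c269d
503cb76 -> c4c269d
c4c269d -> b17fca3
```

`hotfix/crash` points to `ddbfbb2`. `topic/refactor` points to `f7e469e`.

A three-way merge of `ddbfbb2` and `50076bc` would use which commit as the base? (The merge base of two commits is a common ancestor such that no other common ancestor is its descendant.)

Ancestors of ddbfbb2: {4d07188, 503cb76, 5deab09, 631ec2e, 984c9e7, b17fca3, b55dc91, b863e3b, c4c269d, cdcb48e, ddbfbb2}.
Ancestors of 50076bc: {30e2678, 50076bc, b17fca3, c4c269d}.
Common ancestors: {b17fca3, c4c269d}.
Among these, c4c269d is not an ancestor of any other common ancestor — it is the merge base.

c4c269d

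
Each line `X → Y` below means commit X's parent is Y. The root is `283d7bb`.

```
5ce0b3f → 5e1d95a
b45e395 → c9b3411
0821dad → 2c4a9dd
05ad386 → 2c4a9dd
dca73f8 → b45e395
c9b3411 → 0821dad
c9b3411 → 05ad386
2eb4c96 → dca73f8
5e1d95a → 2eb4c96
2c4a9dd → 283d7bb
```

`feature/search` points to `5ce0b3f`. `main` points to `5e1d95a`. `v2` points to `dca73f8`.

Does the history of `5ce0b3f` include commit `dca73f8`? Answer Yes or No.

Yes

Ancestors of 5ce0b3f (commits reachable by following parents): {05ad386, 0821dad, 283d7bb, 2c4a9dd, 2eb4c96, 5ce0b3f, 5e1d95a, b45e395, c9b3411, dca73f8}.
dca73f8 is in that set, so it is an ancestor of 5ce0b3f.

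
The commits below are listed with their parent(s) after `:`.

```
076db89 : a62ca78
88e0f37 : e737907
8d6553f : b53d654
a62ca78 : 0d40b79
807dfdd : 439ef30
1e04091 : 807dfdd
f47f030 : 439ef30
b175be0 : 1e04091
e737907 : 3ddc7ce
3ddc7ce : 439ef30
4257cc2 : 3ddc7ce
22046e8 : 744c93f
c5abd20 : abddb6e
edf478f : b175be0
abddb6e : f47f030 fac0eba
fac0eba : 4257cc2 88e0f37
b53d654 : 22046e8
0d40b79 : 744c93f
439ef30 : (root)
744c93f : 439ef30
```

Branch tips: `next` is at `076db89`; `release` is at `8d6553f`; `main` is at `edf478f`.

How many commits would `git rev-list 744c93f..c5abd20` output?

Reachable from c5abd20: {3ddc7ce, 4257cc2, 439ef30, 88e0f37, abddb6e, c5abd20, e737907, f47f030, fac0eba}.
Reachable from 744c93f: {439ef30, 744c93f}.
In c5abd20's history but not 744c93f's: {3ddc7ce, 4257cc2, 88e0f37, abddb6e, c5abd20, e737907, f47f030, fac0eba} — 8 commits.

8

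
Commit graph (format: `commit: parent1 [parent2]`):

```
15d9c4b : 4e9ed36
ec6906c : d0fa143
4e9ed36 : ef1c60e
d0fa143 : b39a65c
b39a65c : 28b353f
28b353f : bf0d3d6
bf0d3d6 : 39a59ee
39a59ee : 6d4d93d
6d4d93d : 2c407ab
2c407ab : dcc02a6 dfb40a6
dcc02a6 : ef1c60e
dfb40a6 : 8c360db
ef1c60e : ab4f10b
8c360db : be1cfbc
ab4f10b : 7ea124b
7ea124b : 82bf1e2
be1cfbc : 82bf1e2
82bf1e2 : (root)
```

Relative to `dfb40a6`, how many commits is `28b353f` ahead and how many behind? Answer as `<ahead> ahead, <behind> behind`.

9 ahead, 0 behind

Reachable from 28b353f: {28b353f, 2c407ab, 39a59ee, 6d4d93d, 7ea124b, 82bf1e2, 8c360db, ab4f10b, be1cfbc, bf0d3d6, dcc02a6, dfb40a6, ef1c60e}.
Reachable from dfb40a6: {82bf1e2, 8c360db, be1cfbc, dfb40a6}.
Only in 28b353f's history (ahead): {28b353f, 2c407ab, 39a59ee, 6d4d93d, 7ea124b, ab4f10b, bf0d3d6, dcc02a6, ef1c60e} — 9.
Only in dfb40a6's history (behind): {} — 0.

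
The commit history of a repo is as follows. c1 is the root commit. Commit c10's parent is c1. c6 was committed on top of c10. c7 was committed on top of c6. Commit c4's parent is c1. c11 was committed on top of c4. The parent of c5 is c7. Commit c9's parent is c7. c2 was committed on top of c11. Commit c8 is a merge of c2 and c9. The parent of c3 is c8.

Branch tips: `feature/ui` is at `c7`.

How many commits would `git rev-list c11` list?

Walking parent pointers from c11: reachable set = {c1, c11, c4}.
That is 3 commits.

3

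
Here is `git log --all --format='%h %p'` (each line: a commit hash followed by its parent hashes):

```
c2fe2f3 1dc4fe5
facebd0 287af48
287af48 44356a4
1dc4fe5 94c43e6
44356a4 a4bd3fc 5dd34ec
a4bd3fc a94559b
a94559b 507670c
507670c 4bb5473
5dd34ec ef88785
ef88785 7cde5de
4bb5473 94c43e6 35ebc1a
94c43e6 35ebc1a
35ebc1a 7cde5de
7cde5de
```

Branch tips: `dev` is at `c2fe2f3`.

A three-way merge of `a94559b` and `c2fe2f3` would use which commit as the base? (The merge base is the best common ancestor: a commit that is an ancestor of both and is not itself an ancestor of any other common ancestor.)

Ancestors of a94559b: {35ebc1a, 4bb5473, 507670c, 7cde5de, 94c43e6, a94559b}.
Ancestors of c2fe2f3: {1dc4fe5, 35ebc1a, 7cde5de, 94c43e6, c2fe2f3}.
Common ancestors: {35ebc1a, 7cde5de, 94c43e6}.
Among these, 94c43e6 is not an ancestor of any other common ancestor — it is the merge base.

94c43e6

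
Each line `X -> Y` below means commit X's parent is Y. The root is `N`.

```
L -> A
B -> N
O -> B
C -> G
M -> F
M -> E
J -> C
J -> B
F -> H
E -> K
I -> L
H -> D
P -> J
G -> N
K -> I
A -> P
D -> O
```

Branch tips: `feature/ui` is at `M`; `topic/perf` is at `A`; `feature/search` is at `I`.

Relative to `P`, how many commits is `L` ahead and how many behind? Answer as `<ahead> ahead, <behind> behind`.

2 ahead, 0 behind

Reachable from L: {A, B, C, G, J, L, N, P}.
Reachable from P: {B, C, G, J, N, P}.
Only in L's history (ahead): {A, L} — 2.
Only in P's history (behind): {} — 0.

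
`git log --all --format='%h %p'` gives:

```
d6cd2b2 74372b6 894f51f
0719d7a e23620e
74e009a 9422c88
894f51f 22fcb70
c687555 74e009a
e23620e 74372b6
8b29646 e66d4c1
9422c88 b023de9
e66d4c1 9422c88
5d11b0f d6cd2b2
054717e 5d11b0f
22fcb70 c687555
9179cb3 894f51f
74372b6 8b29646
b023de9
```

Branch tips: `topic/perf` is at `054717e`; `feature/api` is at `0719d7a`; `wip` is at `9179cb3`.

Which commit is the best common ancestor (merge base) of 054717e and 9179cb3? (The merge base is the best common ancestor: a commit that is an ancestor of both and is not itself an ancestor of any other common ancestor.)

894f51f

Ancestors of 054717e: {054717e, 22fcb70, 5d11b0f, 74372b6, 74e009a, 894f51f, 8b29646, 9422c88, b023de9, c687555, d6cd2b2, e66d4c1}.
Ancestors of 9179cb3: {22fcb70, 74e009a, 894f51f, 9179cb3, 9422c88, b023de9, c687555}.
Common ancestors: {22fcb70, 74e009a, 894f51f, 9422c88, b023de9, c687555}.
Among these, 894f51f is not an ancestor of any other common ancestor — it is the merge base.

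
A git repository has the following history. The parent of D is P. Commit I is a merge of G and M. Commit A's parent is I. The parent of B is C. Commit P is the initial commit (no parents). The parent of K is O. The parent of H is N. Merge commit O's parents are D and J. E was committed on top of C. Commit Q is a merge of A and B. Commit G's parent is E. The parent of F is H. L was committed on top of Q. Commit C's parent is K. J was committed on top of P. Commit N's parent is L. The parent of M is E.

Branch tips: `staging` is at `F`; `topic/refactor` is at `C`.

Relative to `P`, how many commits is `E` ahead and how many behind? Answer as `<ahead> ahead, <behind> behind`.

6 ahead, 0 behind

Reachable from E: {C, D, E, J, K, O, P}.
Reachable from P: {P}.
Only in E's history (ahead): {C, D, E, J, K, O} — 6.
Only in P's history (behind): {} — 0.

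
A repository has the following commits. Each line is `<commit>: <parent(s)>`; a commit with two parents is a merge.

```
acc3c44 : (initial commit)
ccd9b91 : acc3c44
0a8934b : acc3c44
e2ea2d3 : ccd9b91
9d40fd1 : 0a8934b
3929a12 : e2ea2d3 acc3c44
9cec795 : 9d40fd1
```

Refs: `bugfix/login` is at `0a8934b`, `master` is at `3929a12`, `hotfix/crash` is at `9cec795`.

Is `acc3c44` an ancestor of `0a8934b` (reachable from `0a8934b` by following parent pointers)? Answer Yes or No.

Ancestors of 0a8934b (commits reachable by following parents): {0a8934b, acc3c44}.
acc3c44 is in that set, so it is an ancestor of 0a8934b.

Yes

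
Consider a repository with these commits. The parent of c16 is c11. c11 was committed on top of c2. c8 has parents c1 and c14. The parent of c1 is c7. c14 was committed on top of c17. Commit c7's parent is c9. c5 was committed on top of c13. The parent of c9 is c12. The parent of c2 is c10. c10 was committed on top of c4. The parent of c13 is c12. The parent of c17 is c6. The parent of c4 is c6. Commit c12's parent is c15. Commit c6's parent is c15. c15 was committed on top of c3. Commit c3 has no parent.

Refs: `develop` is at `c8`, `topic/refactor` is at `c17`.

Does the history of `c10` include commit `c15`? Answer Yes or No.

Ancestors of c10 (commits reachable by following parents): {c10, c15, c3, c4, c6}.
c15 is in that set, so it is an ancestor of c10.

Yes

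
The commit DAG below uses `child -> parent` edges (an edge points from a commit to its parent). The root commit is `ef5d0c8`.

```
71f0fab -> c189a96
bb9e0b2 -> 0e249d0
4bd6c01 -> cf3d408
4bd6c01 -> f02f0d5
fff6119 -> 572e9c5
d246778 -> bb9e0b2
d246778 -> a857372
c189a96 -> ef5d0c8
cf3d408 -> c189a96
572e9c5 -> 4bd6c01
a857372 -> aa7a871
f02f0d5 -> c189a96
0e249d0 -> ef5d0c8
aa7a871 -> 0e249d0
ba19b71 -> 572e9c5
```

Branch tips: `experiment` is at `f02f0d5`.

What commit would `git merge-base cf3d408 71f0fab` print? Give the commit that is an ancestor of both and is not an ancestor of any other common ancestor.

c189a96

Ancestors of cf3d408: {c189a96, cf3d408, ef5d0c8}.
Ancestors of 71f0fab: {71f0fab, c189a96, ef5d0c8}.
Common ancestors: {c189a96, ef5d0c8}.
Among these, c189a96 is not an ancestor of any other common ancestor — it is the merge base.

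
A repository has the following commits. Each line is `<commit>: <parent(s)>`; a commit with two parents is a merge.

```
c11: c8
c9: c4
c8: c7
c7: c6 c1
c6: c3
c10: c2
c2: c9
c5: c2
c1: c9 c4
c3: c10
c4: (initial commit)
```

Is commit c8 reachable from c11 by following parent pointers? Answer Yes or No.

Ancestors of c11 (commits reachable by following parents): {c1, c10, c11, c2, c3, c4, c6, c7, c8, c9}.
c8 is in that set, so it is an ancestor of c11.

Yes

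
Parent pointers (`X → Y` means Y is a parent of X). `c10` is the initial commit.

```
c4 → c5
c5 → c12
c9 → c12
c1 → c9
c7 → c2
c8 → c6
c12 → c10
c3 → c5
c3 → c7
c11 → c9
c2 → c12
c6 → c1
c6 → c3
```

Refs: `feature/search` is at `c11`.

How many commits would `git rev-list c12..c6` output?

Reachable from c6: {c1, c10, c12, c2, c3, c5, c6, c7, c9}.
Reachable from c12: {c10, c12}.
In c6's history but not c12's: {c1, c2, c3, c5, c6, c7, c9} — 7 commits.

7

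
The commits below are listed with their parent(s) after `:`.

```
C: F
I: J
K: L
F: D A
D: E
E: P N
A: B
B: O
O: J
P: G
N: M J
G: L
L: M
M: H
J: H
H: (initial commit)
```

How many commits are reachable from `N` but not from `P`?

2

Reachable from N: {H, J, M, N}.
Reachable from P: {G, H, L, M, P}.
In N's history but not P's: {J, N} — 2 commits.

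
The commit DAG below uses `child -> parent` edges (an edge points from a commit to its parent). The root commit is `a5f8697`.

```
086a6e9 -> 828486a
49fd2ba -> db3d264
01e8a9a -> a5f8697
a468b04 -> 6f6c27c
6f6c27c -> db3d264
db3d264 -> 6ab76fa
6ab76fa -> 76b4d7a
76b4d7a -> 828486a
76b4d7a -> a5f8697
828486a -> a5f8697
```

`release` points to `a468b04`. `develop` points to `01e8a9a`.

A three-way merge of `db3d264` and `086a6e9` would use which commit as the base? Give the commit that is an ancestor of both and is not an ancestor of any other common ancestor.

828486a

Ancestors of db3d264: {6ab76fa, 76b4d7a, 828486a, a5f8697, db3d264}.
Ancestors of 086a6e9: {086a6e9, 828486a, a5f8697}.
Common ancestors: {828486a, a5f8697}.
Among these, 828486a is not an ancestor of any other common ancestor — it is the merge base.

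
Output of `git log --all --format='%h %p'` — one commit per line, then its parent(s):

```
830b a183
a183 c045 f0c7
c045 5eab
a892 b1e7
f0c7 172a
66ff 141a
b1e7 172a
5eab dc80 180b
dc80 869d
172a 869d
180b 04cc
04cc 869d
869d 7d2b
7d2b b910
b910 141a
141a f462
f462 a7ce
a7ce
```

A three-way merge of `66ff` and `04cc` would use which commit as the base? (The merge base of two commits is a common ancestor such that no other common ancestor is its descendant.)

141a

Ancestors of 66ff: {141a, 66ff, a7ce, f462}.
Ancestors of 04cc: {04cc, 141a, 7d2b, 869d, a7ce, b910, f462}.
Common ancestors: {141a, a7ce, f462}.
Among these, 141a is not an ancestor of any other common ancestor — it is the merge base.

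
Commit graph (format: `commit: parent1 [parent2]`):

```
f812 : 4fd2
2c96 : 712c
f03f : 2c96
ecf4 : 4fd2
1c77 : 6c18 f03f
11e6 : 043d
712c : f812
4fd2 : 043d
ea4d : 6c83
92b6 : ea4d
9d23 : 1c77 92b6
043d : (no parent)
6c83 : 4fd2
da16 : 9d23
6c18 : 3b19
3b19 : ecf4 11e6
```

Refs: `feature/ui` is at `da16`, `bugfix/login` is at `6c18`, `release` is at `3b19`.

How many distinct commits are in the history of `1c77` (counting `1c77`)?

11

Walking parent pointers from 1c77: reachable set = {043d, 11e6, 1c77, 2c96, 3b19, 4fd2, 6c18, 712c, ecf4, f03f, f812}.
That is 11 commits.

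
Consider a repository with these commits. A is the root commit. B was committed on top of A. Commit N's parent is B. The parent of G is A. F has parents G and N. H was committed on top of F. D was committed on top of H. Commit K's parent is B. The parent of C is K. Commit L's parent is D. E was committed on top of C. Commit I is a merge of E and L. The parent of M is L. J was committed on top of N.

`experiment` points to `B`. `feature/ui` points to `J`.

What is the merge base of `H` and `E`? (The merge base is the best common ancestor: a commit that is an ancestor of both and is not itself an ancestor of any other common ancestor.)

Ancestors of H: {A, B, F, G, H, N}.
Ancestors of E: {A, B, C, E, K}.
Common ancestors: {A, B}.
Among these, B is not an ancestor of any other common ancestor — it is the merge base.

B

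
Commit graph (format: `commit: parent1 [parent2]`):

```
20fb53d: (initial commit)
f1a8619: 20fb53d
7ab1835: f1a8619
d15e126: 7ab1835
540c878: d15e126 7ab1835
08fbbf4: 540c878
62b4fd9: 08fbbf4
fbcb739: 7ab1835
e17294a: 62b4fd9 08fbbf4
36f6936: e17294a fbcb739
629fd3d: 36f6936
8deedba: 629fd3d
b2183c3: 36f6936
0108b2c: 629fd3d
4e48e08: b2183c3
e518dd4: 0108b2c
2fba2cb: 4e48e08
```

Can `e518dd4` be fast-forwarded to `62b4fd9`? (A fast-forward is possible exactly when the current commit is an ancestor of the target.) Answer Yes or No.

No

A fast-forward from e518dd4 to 62b4fd9 is possible iff e518dd4 is an ancestor of 62b4fd9.
Ancestors of 62b4fd9: {08fbbf4, 20fb53d, 540c878, 62b4fd9, 7ab1835, d15e126, f1a8619}.
e518dd4 is not among them, so fast-forward is not possible.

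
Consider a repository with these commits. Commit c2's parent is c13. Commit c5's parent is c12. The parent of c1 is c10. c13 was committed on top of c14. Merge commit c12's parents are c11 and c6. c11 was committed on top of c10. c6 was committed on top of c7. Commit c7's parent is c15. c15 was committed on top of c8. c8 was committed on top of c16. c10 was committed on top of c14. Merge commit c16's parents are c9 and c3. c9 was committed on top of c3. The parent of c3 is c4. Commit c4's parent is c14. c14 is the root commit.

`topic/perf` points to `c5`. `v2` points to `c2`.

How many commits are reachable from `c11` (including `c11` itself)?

3

Walking parent pointers from c11: reachable set = {c10, c11, c14}.
That is 3 commits.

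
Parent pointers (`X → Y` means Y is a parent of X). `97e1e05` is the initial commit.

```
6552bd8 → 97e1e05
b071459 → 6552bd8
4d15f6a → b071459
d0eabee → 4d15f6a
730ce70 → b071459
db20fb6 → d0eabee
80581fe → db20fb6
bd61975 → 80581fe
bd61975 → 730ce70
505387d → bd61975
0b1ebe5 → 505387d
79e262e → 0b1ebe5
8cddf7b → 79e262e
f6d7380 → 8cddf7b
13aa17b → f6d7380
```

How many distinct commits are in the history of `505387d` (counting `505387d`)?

10

Walking parent pointers from 505387d: reachable set = {4d15f6a, 505387d, 6552bd8, 730ce70, 80581fe, 97e1e05, b071459, bd61975, d0eabee, db20fb6}.
That is 10 commits.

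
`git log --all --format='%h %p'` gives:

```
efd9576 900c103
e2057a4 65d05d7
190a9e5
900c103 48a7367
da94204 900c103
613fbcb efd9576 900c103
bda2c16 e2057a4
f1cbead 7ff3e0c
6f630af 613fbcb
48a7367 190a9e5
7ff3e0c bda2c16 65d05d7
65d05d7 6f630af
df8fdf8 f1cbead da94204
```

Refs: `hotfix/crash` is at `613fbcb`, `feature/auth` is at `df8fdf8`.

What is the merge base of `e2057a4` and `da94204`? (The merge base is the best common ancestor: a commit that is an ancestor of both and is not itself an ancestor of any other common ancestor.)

Ancestors of e2057a4: {190a9e5, 48a7367, 613fbcb, 65d05d7, 6f630af, 900c103, e2057a4, efd9576}.
Ancestors of da94204: {190a9e5, 48a7367, 900c103, da94204}.
Common ancestors: {190a9e5, 48a7367, 900c103}.
Among these, 900c103 is not an ancestor of any other common ancestor — it is the merge base.

900c103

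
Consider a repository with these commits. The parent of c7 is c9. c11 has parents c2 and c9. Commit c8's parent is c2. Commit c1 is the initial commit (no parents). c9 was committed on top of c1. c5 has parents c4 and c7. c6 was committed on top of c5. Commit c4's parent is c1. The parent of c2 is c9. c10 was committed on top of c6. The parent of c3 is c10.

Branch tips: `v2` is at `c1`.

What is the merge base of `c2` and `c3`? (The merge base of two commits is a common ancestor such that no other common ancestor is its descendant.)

Ancestors of c2: {c1, c2, c9}.
Ancestors of c3: {c1, c10, c3, c4, c5, c6, c7, c9}.
Common ancestors: {c1, c9}.
Among these, c9 is not an ancestor of any other common ancestor — it is the merge base.

c9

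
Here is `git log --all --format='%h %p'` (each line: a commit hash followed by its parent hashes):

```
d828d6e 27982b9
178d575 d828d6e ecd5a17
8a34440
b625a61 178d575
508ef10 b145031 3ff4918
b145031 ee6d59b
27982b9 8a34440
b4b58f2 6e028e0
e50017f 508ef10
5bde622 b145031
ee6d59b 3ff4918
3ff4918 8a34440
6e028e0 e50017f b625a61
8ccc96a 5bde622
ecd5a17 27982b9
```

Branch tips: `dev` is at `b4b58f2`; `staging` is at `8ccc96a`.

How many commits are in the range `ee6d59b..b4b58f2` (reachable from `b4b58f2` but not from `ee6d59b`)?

10

Reachable from b4b58f2: {178d575, 27982b9, 3ff4918, 508ef10, 6e028e0, 8a34440, b145031, b4b58f2, b625a61, d828d6e, e50017f, ecd5a17, ee6d59b}.
Reachable from ee6d59b: {3ff4918, 8a34440, ee6d59b}.
In b4b58f2's history but not ee6d59b's: {178d575, 27982b9, 508ef10, 6e028e0, b145031, b4b58f2, b625a61, d828d6e, e50017f, ecd5a17} — 10 commits.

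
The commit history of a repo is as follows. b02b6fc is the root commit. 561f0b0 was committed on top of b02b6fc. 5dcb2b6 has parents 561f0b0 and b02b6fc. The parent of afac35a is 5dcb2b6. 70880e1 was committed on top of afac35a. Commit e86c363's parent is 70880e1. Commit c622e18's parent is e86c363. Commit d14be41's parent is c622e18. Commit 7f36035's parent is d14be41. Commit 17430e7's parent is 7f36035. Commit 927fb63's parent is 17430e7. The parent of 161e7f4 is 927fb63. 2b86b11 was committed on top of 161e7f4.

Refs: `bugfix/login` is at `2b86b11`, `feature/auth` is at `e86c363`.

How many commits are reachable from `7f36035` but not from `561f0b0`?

Reachable from 7f36035: {561f0b0, 5dcb2b6, 70880e1, 7f36035, afac35a, b02b6fc, c622e18, d14be41, e86c363}.
Reachable from 561f0b0: {561f0b0, b02b6fc}.
In 7f36035's history but not 561f0b0's: {5dcb2b6, 70880e1, 7f36035, afac35a, c622e18, d14be41, e86c363} — 7 commits.

7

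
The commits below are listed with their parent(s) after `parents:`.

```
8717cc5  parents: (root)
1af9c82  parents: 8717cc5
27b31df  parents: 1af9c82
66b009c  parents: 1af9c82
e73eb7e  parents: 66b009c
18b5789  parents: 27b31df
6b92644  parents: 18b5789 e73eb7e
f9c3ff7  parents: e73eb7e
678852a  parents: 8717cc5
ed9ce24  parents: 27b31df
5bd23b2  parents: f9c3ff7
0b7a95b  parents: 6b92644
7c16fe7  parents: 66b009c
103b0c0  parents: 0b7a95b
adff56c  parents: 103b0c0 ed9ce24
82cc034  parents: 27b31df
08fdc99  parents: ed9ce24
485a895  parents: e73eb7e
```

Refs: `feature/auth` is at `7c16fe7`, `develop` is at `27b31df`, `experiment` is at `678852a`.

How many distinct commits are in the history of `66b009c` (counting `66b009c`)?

Walking parent pointers from 66b009c: reachable set = {1af9c82, 66b009c, 8717cc5}.
That is 3 commits.

3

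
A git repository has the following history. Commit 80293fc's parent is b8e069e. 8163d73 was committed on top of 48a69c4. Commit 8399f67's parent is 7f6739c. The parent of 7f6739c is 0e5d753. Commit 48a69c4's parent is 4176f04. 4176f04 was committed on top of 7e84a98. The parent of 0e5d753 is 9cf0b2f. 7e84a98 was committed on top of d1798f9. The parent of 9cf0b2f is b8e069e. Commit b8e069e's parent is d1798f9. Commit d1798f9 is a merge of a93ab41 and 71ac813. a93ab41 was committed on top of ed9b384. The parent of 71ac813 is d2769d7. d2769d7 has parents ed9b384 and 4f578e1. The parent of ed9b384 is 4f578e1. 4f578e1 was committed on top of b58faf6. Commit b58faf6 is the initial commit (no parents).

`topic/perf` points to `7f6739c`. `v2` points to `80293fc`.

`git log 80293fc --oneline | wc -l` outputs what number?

Walking parent pointers from 80293fc: reachable set = {4f578e1, 71ac813, 80293fc, a93ab41, b58faf6, b8e069e, d1798f9, d2769d7, ed9b384}.
That is 9 commits.

9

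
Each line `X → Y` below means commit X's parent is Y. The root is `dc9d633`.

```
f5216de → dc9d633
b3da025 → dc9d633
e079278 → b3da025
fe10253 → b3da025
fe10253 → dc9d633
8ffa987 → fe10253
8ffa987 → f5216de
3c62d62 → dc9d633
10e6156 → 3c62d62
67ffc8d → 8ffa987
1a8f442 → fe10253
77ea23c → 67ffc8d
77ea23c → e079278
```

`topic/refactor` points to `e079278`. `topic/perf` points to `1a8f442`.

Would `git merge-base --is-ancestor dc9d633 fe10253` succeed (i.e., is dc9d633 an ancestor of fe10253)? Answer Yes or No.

Yes

Ancestors of fe10253 (commits reachable by following parents): {b3da025, dc9d633, fe10253}.
dc9d633 is in that set, so it is an ancestor of fe10253.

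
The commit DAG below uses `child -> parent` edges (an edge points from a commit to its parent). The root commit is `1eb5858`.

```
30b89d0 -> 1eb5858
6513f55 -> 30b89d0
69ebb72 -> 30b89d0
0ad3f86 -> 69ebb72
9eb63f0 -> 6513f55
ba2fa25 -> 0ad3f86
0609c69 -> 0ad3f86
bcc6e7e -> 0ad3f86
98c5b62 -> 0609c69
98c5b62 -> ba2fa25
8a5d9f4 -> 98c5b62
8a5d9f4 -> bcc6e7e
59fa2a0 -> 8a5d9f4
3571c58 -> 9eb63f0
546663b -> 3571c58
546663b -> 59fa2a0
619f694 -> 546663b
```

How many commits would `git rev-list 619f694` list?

Walking parent pointers from 619f694: reachable set = {0609c69, 0ad3f86, 1eb5858, 30b89d0, 3571c58, 546663b, 59fa2a0, 619f694, 6513f55, 69ebb72, 8a5d9f4, 98c5b62, 9eb63f0, ba2fa25, bcc6e7e}.
That is 15 commits.

15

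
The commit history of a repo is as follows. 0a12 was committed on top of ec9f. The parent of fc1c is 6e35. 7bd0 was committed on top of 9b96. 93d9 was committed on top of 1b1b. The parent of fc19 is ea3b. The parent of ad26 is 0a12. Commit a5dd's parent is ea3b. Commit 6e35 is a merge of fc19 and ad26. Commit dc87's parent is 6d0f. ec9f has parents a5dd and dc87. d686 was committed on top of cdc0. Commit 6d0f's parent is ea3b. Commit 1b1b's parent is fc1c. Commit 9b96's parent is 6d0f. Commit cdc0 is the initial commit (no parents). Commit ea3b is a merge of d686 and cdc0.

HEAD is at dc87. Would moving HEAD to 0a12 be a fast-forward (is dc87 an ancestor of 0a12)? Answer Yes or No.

A fast-forward from dc87 to 0a12 is possible iff dc87 is an ancestor of 0a12.
Ancestors of 0a12: {0a12, 6d0f, a5dd, cdc0, d686, dc87, ea3b, ec9f}.
dc87 is among them, so fast-forward is possible.

Yes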